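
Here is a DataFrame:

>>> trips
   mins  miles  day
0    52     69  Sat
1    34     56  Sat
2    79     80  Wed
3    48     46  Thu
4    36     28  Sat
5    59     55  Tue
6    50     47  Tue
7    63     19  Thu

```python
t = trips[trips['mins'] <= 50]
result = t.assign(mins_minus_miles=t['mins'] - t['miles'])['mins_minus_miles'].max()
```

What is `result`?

8

filter rows where mins <= 50:
   mins  miles  day
1    34     56  Sat
3    48     46  Thu
4    36     28  Sat
6    50     47  Tue
add column mins_minus_miles = t['mins'] - t['miles']:
   mins  miles  day  mins_minus_miles
1    34     56  Sat               -22
3    48     46  Thu                 2
4    36     28  Sat                 8
6    50     47  Tue                 3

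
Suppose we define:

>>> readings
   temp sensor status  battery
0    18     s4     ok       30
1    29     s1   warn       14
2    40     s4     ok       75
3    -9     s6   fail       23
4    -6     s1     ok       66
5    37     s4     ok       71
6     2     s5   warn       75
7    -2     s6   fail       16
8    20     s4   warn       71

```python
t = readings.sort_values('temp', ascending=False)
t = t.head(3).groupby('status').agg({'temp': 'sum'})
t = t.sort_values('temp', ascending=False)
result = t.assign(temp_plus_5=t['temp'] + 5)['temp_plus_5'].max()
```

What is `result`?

82

sort by temp descending:
   temp sensor status  battery
2    40     s4     ok       75
5    37     s4     ok       71
1    29     s1   warn       14
8    20     s4   warn       71
0    18     s4     ok       30
6     2     s5   warn       75
7    -2     s6   fail       16
4    -6     s1     ok       66
3    -9     s6   fail       23
take first 3 rows:
   temp sensor status  battery
2    40     s4     ok       75
5    37     s4     ok       71
1    29     s1   warn       14
group by status, sum of temp:
        temp
status      
ok        77
warn      29
sort by temp descending:
        temp
status      
ok        77
warn      29
add column temp_plus_5 = t['temp'] + 5:
        temp  temp_plus_5
status                   
ok        77           82
warn      29           34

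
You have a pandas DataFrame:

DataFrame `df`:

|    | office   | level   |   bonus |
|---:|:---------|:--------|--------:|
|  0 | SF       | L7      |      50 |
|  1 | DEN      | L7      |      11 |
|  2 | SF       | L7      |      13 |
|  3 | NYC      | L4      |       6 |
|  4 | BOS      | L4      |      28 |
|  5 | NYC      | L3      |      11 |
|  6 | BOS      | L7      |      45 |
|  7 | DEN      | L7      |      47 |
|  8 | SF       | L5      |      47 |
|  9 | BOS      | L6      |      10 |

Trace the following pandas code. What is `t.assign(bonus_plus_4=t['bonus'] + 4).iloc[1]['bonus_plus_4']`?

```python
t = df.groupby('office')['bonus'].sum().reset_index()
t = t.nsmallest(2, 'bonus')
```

group by office, sum of bonus:
office
BOS     83
DEN     58
NYC     17
SF     110
Name: bonus, dtype: int64
reset_index():
  office  bonus
0    BOS     83
1    DEN     58
2    NYC     17
3     SF    110
take 2 rows with smallest bonus:
  office  bonus
2    NYC     17
1    DEN     58
add column bonus_plus_4 = t['bonus'] + 4:
  office  bonus  bonus_plus_4
2    NYC     17            21
1    DEN     58            62
Taking the value at position 1, column 'bonus_plus_4' gives 62.

62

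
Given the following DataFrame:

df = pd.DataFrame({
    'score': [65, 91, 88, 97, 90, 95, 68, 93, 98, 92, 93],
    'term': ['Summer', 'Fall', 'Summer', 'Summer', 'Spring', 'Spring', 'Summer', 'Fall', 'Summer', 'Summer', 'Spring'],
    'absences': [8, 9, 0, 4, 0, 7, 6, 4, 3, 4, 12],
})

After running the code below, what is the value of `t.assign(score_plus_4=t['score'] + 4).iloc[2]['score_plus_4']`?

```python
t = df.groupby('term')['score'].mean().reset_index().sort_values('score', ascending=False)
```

group by term, mean of score:
term
Fall      92.000000
Spring    92.666667
Summer    84.666667
Name: score, dtype: float64
reset_index():
     term      score
0    Fall  92.000000
1  Spring  92.666667
2  Summer  84.666667
sort by score descending:
     term      score
1  Spring  92.666667
0    Fall  92.000000
2  Summer  84.666667
add column score_plus_4 = t['score'] + 4:
     term      score  score_plus_4
1  Spring  92.666667     96.666667
0    Fall  92.000000     96.000000
2  Summer  84.666667     88.666667
So iloc[2]['score_plus_4'] = 88.6666666667.

88.6666666667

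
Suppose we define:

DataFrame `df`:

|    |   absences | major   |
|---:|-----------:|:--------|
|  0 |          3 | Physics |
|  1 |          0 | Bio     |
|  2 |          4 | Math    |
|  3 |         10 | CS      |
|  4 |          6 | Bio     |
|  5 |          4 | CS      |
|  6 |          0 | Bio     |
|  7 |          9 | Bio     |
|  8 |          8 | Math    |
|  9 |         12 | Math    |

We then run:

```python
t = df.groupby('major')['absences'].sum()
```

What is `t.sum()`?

group by major, sum of absences:
major
Bio        15
CS         14
Math       24
Physics     3
Name: absences, dtype: int64
Then the sum of the resulting series: 56

56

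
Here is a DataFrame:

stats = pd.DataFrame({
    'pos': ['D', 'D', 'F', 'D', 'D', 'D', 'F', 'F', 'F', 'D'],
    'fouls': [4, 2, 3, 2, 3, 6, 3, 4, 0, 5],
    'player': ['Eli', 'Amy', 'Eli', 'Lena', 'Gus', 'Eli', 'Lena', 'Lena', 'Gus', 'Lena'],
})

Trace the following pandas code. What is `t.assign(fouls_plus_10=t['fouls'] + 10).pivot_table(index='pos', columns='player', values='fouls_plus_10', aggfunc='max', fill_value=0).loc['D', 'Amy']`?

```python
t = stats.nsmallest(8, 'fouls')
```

12

take 8 rows with smallest fouls:
  pos  fouls player
8   F      0    Gus
1   D      2    Amy
3   D      2   Lena
2   F      3    Eli
4   D      3    Gus
6   F      3   Lena
0   D      4    Eli
7   F      4   Lena
add column fouls_plus_10 = t['fouls'] + 10:
  pos  fouls player  fouls_plus_10
8   F      0    Gus             10
1   D      2    Amy             12
3   D      2   Lena             12
2   F      3    Eli             13
4   D      3    Gus             13
6   F      3   Lena             13
0   D      4    Eli             14
7   F      4   Lena             14
pivot: rows=pos, cols=player, max(fouls_plus_10):
player  Amy  Eli  Gus  Lena
pos                        
D        12   14   13    12
F         0   13   10    14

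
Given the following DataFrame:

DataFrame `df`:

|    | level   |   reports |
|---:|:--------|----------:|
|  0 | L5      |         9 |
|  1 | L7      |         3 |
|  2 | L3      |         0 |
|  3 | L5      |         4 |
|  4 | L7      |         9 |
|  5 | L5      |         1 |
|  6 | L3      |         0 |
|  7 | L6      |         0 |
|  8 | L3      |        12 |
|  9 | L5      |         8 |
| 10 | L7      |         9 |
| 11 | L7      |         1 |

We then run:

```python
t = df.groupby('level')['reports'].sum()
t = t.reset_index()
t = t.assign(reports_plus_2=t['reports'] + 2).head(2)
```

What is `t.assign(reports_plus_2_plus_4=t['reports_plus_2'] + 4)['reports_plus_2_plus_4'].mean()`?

group by level, sum of reports:
level
L3    12
L5    22
L6     0
L7    22
Name: reports, dtype: int64
reset_index():
  level  reports
0    L3       12
1    L5       22
2    L6        0
3    L7       22
add column reports_plus_2 = t['reports'] + 2:
  level  reports  reports_plus_2
0    L3       12              14
1    L5       22              24
2    L6        0               2
3    L7       22              24
take first 2 rows:
  level  reports  reports_plus_2
0    L3       12              14
1    L5       22              24
add column reports_plus_2_plus_4 = t['reports_plus_2'] + 4:
  level  reports  reports_plus_2  reports_plus_2_plus_4
0    L3       12              14                     18
1    L5       22              24                     28
Finally, mean of column 'reports_plus_2_plus_4' = 23.0.

23.0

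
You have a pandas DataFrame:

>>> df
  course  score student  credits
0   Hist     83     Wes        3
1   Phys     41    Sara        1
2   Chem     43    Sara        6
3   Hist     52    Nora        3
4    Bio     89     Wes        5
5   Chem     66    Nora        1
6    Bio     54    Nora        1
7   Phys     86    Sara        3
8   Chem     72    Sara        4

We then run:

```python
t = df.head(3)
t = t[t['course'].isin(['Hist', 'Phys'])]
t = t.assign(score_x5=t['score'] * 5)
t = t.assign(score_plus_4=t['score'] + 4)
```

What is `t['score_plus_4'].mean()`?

66.0

take first 3 rows:
  course  score student  credits
0   Hist     83     Wes        3
1   Phys     41    Sara        1
2   Chem     43    Sara        6
filter rows where course in ['Hist', 'Phys']:
  course  score student  credits
0   Hist     83     Wes        3
1   Phys     41    Sara        1
add column score_x5 = t['score'] * 5:
  course  score student  credits  score_x5
0   Hist     83     Wes        3       415
1   Phys     41    Sara        1       205
add column score_plus_4 = t['score'] + 4:
  course  score student  credits  score_x5  score_plus_4
0   Hist     83     Wes        3       415            87
1   Phys     41    Sara        1       205            45
Taking the mean of column 'score_plus_4' gives 66.0.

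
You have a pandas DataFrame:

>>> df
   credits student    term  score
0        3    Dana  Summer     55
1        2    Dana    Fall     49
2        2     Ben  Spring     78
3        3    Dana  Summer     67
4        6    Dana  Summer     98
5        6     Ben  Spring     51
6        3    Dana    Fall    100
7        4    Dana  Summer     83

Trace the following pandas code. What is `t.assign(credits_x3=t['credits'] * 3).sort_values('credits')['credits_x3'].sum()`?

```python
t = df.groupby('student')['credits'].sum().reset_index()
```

group by student, sum of credits:
student
Ben      8
Dana    21
Name: credits, dtype: int64
reset_index():
  student  credits
0     Ben        8
1    Dana       21
add column credits_x3 = t['credits'] * 3:
  student  credits  credits_x3
0     Ben        8          24
1    Dana       21          63
sort by credits:
  student  credits  credits_x3
0     Ben        8          24
1    Dana       21          63
Then the sum of column 'credits_x3': 87

87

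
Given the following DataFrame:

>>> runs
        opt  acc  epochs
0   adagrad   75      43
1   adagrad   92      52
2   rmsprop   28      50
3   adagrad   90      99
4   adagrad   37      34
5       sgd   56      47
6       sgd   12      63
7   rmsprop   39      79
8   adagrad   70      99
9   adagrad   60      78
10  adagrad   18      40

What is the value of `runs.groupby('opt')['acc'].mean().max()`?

63.1428571429

group by opt, mean of acc:
opt
adagrad    63.142857
rmsprop    33.500000
sgd        34.000000
Name: acc, dtype: float64
Finally, max of the resulting series = 63.1428571429.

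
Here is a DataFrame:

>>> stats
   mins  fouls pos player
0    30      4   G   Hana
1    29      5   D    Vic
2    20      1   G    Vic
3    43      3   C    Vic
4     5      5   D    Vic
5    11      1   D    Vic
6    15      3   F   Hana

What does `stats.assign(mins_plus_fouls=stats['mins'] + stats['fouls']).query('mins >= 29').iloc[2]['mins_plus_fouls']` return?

add column mins_plus_fouls = stats['mins'] + stats['fouls']:
   mins  fouls pos player  mins_plus_fouls
0    30      4   G   Hana               34
1    29      5   D    Vic               34
2    20      1   G    Vic               21
3    43      3   C    Vic               46
4     5      5   D    Vic               10
5    11      1   D    Vic               12
6    15      3   F   Hana               18
filter rows where mins >= 29:
   mins  fouls pos player  mins_plus_fouls
0    30      4   G   Hana               34
1    29      5   D    Vic               34
3    43      3   C    Vic               46

46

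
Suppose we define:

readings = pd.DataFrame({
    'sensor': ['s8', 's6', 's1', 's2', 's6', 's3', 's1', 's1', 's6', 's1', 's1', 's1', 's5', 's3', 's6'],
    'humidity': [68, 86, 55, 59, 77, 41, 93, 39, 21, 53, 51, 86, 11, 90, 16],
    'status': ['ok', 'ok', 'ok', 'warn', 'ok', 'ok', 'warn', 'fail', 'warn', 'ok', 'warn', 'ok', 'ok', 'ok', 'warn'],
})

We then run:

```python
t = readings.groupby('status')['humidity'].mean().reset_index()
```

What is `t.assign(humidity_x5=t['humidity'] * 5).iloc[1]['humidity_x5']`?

group by status, mean of humidity:
status
fail    39.0
ok      63.0
warn    48.0
Name: humidity, dtype: float64
reset_index():
  status  humidity
0   fail      39.0
1     ok      63.0
2   warn      48.0
add column humidity_x5 = t['humidity'] * 5:
  status  humidity  humidity_x5
0   fail      39.0        195.0
1     ok      63.0        315.0
2   warn      48.0        240.0
So iloc[1]['humidity_x5'] = 315.0.

315.0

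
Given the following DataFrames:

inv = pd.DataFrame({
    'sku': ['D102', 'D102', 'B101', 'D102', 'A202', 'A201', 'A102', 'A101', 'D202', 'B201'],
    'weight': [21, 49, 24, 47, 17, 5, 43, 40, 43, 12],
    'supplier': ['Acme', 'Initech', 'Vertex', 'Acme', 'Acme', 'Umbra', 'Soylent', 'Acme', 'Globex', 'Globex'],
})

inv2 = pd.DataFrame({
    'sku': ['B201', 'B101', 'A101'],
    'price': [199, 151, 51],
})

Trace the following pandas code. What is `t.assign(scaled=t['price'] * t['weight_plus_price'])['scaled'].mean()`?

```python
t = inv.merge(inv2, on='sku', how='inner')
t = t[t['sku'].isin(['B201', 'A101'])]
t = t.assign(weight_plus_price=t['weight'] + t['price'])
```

23315.0

merge on 'sku' (how='inner') → 3 rows:
    sku  weight supplier  price
0  B101      24   Vertex    151
1  A101      40     Acme     51
2  B201      12   Globex    199
filter rows where sku in ['B201', 'A101']:
    sku  weight supplier  price
1  A101      40     Acme     51
2  B201      12   Globex    199
add column weight_plus_price = t['weight'] + t['price']:
    sku  weight supplier  price  weight_plus_price
1  A101      40     Acme     51                 91
2  B201      12   Globex    199                211
add column scaled = t['price'] * t['weight_plus_price']:
    sku  weight supplier  price  weight_plus_price  scaled
1  A101      40     Acme     51                 91    4641
2  B201      12   Globex    199                211   41989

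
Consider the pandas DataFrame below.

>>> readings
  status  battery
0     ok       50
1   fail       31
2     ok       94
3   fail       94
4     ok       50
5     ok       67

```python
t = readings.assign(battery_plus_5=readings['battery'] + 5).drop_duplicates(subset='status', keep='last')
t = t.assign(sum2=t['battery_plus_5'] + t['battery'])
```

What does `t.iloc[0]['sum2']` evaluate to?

193

add column battery_plus_5 = readings['battery'] + 5:
  status  battery  battery_plus_5
0     ok       50              55
1   fail       31              36
2     ok       94              99
3   fail       94              99
4     ok       50              55
5     ok       67              72
drop duplicate status (keep=last):
  status  battery  battery_plus_5
3   fail       94              99
5     ok       67              72
add column sum2 = t['battery_plus_5'] + t['battery']:
  status  battery  battery_plus_5  sum2
3   fail       94              99   193
5     ok       67              72   139
The value at position 0, column 'sum2' is 193.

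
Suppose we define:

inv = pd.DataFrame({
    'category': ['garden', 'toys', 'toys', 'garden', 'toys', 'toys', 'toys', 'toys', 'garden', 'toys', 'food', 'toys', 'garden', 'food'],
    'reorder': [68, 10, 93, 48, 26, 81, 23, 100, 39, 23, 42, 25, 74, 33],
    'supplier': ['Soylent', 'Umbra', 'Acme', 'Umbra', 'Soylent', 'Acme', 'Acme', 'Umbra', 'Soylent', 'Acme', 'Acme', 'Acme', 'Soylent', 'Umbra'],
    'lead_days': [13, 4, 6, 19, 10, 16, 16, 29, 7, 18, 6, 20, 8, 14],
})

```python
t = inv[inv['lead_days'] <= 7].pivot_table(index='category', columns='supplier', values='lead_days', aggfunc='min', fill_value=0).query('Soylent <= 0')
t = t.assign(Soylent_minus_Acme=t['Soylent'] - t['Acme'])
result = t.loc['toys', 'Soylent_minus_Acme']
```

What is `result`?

-6

filter rows where lead_days <= 7:
   category  reorder supplier  lead_days
1      toys       10    Umbra          4
2      toys       93     Acme          6
8    garden       39  Soylent          7
10     food       42     Acme          6
pivot: rows=category, cols=supplier, min(lead_days):
supplier  Acme  Soylent  Umbra
category                      
food         6        0      0
garden       0        7      0
toys         6        0      4
filter rows where Soylent <= 0:
supplier  Acme  Soylent  Umbra
category                      
food         6        0      0
toys         6        0      4
add column Soylent_minus_Acme = t['Soylent'] - t['Acme']:
supplier  Acme  Soylent  Umbra  Soylent_minus_Acme
category                                          
food         6        0      0                  -6
toys         6        0      4                  -6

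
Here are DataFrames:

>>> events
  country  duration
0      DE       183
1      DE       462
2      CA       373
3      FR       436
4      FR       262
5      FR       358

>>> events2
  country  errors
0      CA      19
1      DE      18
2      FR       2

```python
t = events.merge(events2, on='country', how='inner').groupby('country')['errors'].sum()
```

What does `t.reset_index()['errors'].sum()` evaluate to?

merge on 'country' (how='inner') → 6 rows:
  country  duration  errors
0      DE       183      18
1      DE       462      18
2      CA       373      19
3      FR       436       2
4      FR       262       2
5      FR       358       2
group by country, sum of errors:
country
CA    19
DE    36
FR     6
Name: errors, dtype: int64
reset_index():
  country  errors
0      CA      19
1      DE      36
2      FR       6
Reading off the sum of column 'errors', we get 61.

61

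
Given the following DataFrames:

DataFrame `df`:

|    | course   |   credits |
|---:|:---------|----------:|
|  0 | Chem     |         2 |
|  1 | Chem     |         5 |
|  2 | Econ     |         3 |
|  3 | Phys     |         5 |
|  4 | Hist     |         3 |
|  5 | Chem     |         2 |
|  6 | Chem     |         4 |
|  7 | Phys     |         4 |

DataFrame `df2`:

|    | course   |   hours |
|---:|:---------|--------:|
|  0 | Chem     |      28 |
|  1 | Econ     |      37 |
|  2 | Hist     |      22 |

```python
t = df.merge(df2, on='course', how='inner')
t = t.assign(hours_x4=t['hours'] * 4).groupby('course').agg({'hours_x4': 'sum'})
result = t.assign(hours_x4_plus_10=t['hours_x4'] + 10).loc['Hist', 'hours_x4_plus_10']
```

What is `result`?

merge on 'course' (how='inner') → 6 rows:
  course  credits  hours
0   Chem        2     28
1   Chem        5     28
2   Econ        3     37
3   Hist        3     22
4   Chem        2     28
5   Chem        4     28
add column hours_x4 = t['hours'] * 4:
  course  credits  hours  hours_x4
0   Chem        2     28       112
1   Chem        5     28       112
2   Econ        3     37       148
3   Hist        3     22        88
4   Chem        2     28       112
5   Chem        4     28       112
group by course, sum of hours_x4:
        hours_x4
course          
Chem         448
Econ         148
Hist          88
add column hours_x4_plus_10 = t['hours_x4'] + 10:
        hours_x4  hours_x4_plus_10
course                            
Chem         448               458
Econ         148               158
Hist          88                98
value at row 'Hist', column 'hours_x4_plus_10' → 98

98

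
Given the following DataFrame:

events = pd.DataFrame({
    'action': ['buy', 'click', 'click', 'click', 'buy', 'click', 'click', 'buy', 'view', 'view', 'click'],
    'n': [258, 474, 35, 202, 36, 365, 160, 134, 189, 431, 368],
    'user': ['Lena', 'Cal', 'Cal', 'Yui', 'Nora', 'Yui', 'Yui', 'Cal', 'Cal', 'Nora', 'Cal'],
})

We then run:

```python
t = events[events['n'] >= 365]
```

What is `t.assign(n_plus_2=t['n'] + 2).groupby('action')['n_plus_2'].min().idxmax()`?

filter rows where n >= 365:
   action    n  user
1   click  474   Cal
5   click  365   Yui
9    view  431  Nora
10  click  368   Cal
add column n_plus_2 = t['n'] + 2:
   action    n  user  n_plus_2
1   click  474   Cal       476
5   click  365   Yui       367
9    view  431  Nora       433
10  click  368   Cal       370
group by action, min of n_plus_2:
action
click    367
view     433
Name: n_plus_2, dtype: int64
Then the label with the largest value: view

view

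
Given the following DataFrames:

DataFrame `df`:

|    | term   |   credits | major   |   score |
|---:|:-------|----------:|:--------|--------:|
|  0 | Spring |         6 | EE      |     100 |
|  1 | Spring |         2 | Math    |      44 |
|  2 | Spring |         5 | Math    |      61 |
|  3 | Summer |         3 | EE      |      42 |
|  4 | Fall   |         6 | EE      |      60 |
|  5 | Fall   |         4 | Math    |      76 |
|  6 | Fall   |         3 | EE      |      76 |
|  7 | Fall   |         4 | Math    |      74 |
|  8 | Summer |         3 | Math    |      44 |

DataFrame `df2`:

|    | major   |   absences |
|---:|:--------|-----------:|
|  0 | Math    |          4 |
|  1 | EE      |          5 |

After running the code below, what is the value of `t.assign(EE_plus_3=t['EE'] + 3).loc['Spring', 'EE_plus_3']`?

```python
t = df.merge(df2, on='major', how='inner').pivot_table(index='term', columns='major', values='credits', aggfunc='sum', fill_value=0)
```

9

merge on 'major' (how='inner') → 9 rows:
     term  credits major  score  absences
0  Spring        6    EE    100         5
1  Spring        2  Math     44         4
2  Spring        5  Math     61         4
3  Summer        3    EE     42         5
4    Fall        6    EE     60         5
5    Fall        4  Math     76         4
6    Fall        3    EE     76         5
7    Fall        4  Math     74         4
8  Summer        3  Math     44         4
pivot: rows=term, cols=major, sum(credits):
major   EE  Math
term            
Fall     9     8
Spring   6     7
Summer   3     3
add column EE_plus_3 = t['EE'] + 3:
major   EE  Math  EE_plus_3
term                       
Fall     9     8         12
Spring   6     7          9
Summer   3     3          6
Then the value at row 'Spring', column 'EE_plus_3': 9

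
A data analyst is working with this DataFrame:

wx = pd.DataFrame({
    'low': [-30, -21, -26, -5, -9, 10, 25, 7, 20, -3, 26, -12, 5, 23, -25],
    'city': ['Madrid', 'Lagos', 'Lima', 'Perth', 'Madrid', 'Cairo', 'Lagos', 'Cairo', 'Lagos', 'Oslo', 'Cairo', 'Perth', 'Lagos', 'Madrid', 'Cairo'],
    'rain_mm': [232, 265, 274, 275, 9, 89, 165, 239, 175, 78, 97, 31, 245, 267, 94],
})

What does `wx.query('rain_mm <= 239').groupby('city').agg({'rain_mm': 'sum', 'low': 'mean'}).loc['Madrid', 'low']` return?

-19.5

filter rows where rain_mm <= 239:
    low    city  rain_mm
0   -30  Madrid      232
4    -9  Madrid        9
5    10   Cairo       89
6    25   Lagos      165
7     7   Cairo      239
8    20   Lagos      175
9    -3    Oslo       78
10   26   Cairo       97
11  -12   Perth       31
14  -25   Cairo       94
group by city: sum(rain_mm), mean(low):
        rain_mm   low
city                 
Cairo       519   4.5
Lagos       340  22.5
Madrid      241 -19.5
Oslo         78  -3.0
Perth        31 -12.0
The value at row 'Madrid', column 'low' is -19.5.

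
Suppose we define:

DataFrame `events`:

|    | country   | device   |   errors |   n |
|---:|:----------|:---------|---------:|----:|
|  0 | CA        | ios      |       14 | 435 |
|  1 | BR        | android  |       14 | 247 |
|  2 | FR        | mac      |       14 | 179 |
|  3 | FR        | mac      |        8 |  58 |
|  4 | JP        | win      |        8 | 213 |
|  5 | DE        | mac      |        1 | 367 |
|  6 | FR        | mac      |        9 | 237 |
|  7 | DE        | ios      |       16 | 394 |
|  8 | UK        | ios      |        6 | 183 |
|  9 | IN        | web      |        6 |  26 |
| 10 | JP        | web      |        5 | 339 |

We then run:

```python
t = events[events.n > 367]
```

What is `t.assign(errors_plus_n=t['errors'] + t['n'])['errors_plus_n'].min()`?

filter rows where n > 367:
  country device  errors    n
0      CA    ios      14  435
7      DE    ios      16  394
add column errors_plus_n = t['errors'] + t['n']:
  country device  errors    n  errors_plus_n
0      CA    ios      14  435            449
7      DE    ios      16  394            410

410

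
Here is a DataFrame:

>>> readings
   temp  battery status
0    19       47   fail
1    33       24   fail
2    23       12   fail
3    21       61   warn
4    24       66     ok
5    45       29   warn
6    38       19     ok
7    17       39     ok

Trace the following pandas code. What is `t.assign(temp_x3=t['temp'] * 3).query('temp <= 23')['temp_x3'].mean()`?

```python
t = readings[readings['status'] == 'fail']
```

63.0

filter rows where status == 'fail':
   temp  battery status
0    19       47   fail
1    33       24   fail
2    23       12   fail
add column temp_x3 = t['temp'] * 3:
   temp  battery status  temp_x3
0    19       47   fail       57
1    33       24   fail       99
2    23       12   fail       69
filter rows where temp <= 23:
   temp  battery status  temp_x3
0    19       47   fail       57
2    23       12   fail       69
mean of column 'temp_x3' → 63.0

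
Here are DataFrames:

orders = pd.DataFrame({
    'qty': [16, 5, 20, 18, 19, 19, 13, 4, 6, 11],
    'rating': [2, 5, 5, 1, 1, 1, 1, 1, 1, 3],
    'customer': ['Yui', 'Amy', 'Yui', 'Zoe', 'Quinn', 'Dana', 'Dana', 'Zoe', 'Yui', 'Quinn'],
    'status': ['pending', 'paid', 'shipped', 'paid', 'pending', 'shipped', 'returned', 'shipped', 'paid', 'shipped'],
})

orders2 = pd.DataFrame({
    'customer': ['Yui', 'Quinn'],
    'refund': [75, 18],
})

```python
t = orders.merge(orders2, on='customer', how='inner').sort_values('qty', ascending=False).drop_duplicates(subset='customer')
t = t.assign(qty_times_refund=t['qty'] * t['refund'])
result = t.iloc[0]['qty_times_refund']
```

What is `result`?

merge on 'customer' (how='inner') → 5 rows:
   qty  rating customer   status  refund
0   16       2      Yui  pending      75
1   20       5      Yui  shipped      75
2   19       1    Quinn  pending      18
3    6       1      Yui     paid      75
4   11       3    Quinn  shipped      18
sort by qty descending:
   qty  rating customer   status  refund
1   20       5      Yui  shipped      75
2   19       1    Quinn  pending      18
0   16       2      Yui  pending      75
4   11       3    Quinn  shipped      18
3    6       1      Yui     paid      75
drop duplicate customer (keep=first):
   qty  rating customer   status  refund
1   20       5      Yui  shipped      75
2   19       1    Quinn  pending      18
add column qty_times_refund = t['qty'] * t['refund']:
   qty  rating customer   status  refund  qty_times_refund
1   20       5      Yui  shipped      75              1500
2   19       1    Quinn  pending      18               342

1500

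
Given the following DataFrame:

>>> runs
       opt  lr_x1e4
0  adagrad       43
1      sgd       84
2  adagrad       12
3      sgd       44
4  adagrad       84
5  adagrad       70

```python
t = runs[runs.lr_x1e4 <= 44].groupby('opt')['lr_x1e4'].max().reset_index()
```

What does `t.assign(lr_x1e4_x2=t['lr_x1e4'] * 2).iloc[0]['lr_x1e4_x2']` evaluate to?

filter rows where lr_x1e4 <= 44:
       opt  lr_x1e4
0  adagrad       43
2  adagrad       12
3      sgd       44
group by opt, max of lr_x1e4:
opt
adagrad    43
sgd        44
Name: lr_x1e4, dtype: int64
reset_index():
       opt  lr_x1e4
0  adagrad       43
1      sgd       44
add column lr_x1e4_x2 = t['lr_x1e4'] * 2:
       opt  lr_x1e4  lr_x1e4_x2
0  adagrad       43          86
1      sgd       44          88
Hence 86.

86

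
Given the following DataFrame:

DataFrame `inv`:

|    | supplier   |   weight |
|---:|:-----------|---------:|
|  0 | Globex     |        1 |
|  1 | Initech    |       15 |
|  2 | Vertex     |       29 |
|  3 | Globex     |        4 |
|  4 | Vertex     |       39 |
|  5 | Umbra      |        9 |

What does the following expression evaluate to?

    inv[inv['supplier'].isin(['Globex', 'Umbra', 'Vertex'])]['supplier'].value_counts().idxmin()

filter rows where supplier in ['Globex', 'Umbra', 'Vertex']:
  supplier  weight
0   Globex       1
2   Vertex      29
3   Globex       4
4   Vertex      39
5    Umbra       9
value_counts of supplier:
supplier
Globex    2
Vertex    2
Umbra     1
Name: count, dtype: int64
The label with the smallest value is Umbra.

Umbra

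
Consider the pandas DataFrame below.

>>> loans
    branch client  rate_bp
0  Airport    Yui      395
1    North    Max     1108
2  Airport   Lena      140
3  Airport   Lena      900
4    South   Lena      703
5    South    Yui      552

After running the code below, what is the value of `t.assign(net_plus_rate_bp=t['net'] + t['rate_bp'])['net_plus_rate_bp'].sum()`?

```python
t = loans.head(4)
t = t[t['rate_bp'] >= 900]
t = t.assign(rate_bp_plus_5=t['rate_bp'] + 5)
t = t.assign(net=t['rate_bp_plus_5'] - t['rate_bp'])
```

take first 4 rows:
    branch client  rate_bp
0  Airport    Yui      395
1    North    Max     1108
2  Airport   Lena      140
3  Airport   Lena      900
filter rows where rate_bp >= 900:
    branch client  rate_bp
1    North    Max     1108
3  Airport   Lena      900
add column rate_bp_plus_5 = t['rate_bp'] + 5:
    branch client  rate_bp  rate_bp_plus_5
1    North    Max     1108            1113
3  Airport   Lena      900             905
add column net = t['rate_bp_plus_5'] - t['rate_bp']:
    branch client  rate_bp  rate_bp_plus_5  net
1    North    Max     1108            1113    5
3  Airport   Lena      900             905    5
add column net_plus_rate_bp = t['net'] + t['rate_bp']:
    branch client  rate_bp  rate_bp_plus_5  net  net_plus_rate_bp
1    North    Max     1108            1113    5              1113
3  Airport   Lena      900             905    5               905
The sum of column 'net_plus_rate_bp' is 2018.

2018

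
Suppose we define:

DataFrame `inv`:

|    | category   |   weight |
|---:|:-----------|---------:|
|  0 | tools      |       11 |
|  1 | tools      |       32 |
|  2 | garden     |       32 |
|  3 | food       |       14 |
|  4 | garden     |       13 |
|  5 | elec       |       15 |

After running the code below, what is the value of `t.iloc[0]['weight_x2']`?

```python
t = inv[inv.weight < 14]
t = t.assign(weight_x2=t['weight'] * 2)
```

22

filter rows where weight < 14:
  category  weight
0    tools      11
4   garden      13
add column weight_x2 = t['weight'] * 2:
  category  weight  weight_x2
0    tools      11         22
4   garden      13         26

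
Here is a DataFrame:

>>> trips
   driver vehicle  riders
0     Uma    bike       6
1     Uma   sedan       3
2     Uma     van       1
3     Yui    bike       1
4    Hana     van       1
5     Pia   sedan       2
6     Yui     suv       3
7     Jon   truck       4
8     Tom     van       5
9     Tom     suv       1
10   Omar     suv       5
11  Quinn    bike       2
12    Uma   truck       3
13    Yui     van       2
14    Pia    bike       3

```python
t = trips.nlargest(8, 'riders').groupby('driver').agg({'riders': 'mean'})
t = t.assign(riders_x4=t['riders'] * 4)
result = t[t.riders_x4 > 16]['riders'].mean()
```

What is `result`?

take 8 rows with largest riders:
   driver vehicle  riders
0     Uma    bike       6
8     Tom     van       5
10   Omar     suv       5
7     Jon   truck       4
1     Uma   sedan       3
6     Yui     suv       3
12    Uma   truck       3
14    Pia    bike       3
group by driver, mean of riders:
        riders
driver        
Jon        4.0
Omar       5.0
Pia        3.0
Tom        5.0
Uma        4.0
Yui        3.0
add column riders_x4 = t['riders'] * 4:
        riders  riders_x4
driver                   
Jon        4.0       16.0
Omar       5.0       20.0
Pia        3.0       12.0
Tom        5.0       20.0
Uma        4.0       16.0
Yui        3.0       12.0
filter rows where riders_x4 > 16:
        riders  riders_x4
driver                   
Omar       5.0       20.0
Tom        5.0       20.0
Reading off the mean of column 'riders', we get 5.0.

5.0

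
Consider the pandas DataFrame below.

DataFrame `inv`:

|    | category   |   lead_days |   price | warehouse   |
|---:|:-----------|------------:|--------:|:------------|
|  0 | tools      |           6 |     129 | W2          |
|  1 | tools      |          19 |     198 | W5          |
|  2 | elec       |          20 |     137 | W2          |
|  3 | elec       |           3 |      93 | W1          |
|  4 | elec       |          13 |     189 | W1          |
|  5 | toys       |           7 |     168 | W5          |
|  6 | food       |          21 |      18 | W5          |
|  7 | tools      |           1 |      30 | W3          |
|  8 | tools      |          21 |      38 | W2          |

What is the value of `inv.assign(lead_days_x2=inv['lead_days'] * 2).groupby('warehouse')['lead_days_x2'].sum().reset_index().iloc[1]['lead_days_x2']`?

add column lead_days_x2 = inv['lead_days'] * 2:
  category  lead_days  price warehouse  lead_days_x2
0    tools          6    129        W2            12
1    tools         19    198        W5            38
2     elec         20    137        W2            40
3     elec          3     93        W1             6
4     elec         13    189        W1            26
5     toys          7    168        W5            14
6     food         21     18        W5            42
7    tools          1     30        W3             2
8    tools         21     38        W2            42
group by warehouse, sum of lead_days_x2:
warehouse
W1    32
W2    94
W3     2
W5    94
Name: lead_days_x2, dtype: int64
reset_index():
  warehouse  lead_days_x2
0        W1            32
1        W2            94
2        W3             2
3        W5            94

94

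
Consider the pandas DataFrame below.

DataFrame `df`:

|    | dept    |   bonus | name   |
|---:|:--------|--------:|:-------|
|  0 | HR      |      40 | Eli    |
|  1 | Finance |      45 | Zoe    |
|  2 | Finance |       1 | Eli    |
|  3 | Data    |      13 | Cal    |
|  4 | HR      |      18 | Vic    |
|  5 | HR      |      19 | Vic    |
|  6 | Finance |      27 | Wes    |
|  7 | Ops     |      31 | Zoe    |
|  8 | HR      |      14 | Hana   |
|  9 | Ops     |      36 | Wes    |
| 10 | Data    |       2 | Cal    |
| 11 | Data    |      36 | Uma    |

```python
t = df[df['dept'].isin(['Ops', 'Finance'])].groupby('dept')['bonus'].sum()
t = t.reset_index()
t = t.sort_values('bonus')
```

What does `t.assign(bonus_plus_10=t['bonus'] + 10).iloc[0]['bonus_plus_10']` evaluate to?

filter rows where dept in ['Ops', 'Finance']:
      dept  bonus name
1  Finance     45  Zoe
2  Finance      1  Eli
6  Finance     27  Wes
7      Ops     31  Zoe
9      Ops     36  Wes
group by dept, sum of bonus:
dept
Finance    73
Ops        67
Name: bonus, dtype: int64
reset_index():
      dept  bonus
0  Finance     73
1      Ops     67
sort by bonus:
      dept  bonus
1      Ops     67
0  Finance     73
add column bonus_plus_10 = t['bonus'] + 10:
      dept  bonus  bonus_plus_10
1      Ops     67             77
0  Finance     73             83
The value at position 0, column 'bonus_plus_10' is 77.

77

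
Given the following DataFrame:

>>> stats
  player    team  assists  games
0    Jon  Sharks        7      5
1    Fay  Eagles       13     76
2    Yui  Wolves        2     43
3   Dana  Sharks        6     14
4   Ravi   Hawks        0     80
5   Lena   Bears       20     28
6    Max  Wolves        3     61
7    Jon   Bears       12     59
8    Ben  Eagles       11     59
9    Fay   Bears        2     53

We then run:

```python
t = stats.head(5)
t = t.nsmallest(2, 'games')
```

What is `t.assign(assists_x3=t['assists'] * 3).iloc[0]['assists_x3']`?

21

take first 5 rows:
  player    team  assists  games
0    Jon  Sharks        7      5
1    Fay  Eagles       13     76
2    Yui  Wolves        2     43
3   Dana  Sharks        6     14
4   Ravi   Hawks        0     80
take 2 rows with smallest games:
  player    team  assists  games
0    Jon  Sharks        7      5
3   Dana  Sharks        6     14
add column assists_x3 = t['assists'] * 3:
  player    team  assists  games  assists_x3
0    Jon  Sharks        7      5          21
3   Dana  Sharks        6     14          18
Then the value at position 0, column 'assists_x3': 21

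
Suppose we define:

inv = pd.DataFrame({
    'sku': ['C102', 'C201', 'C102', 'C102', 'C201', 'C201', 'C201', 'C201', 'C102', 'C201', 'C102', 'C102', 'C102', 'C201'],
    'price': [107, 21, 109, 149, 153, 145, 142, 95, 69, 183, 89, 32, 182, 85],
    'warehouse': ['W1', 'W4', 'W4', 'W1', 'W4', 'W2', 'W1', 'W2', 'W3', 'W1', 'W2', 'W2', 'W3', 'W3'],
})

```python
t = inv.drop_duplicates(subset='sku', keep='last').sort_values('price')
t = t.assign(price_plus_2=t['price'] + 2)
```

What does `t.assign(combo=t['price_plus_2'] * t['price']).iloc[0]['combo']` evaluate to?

drop duplicate sku (keep=last):
     sku  price warehouse
12  C102    182        W3
13  C201     85        W3
sort by price:
     sku  price warehouse
13  C201     85        W3
12  C102    182        W3
add column price_plus_2 = t['price'] + 2:
     sku  price warehouse  price_plus_2
13  C201     85        W3            87
12  C102    182        W3           184
add column combo = t['price_plus_2'] * t['price']:
     sku  price warehouse  price_plus_2  combo
13  C201     85        W3            87   7395
12  C102    182        W3           184  33488
value at position 0, column 'combo' → 7395

7395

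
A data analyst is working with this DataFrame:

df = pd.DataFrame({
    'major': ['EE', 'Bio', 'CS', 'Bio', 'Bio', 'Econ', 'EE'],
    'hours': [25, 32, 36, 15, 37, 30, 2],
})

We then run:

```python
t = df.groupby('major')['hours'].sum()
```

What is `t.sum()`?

group by major, sum of hours:
major
Bio     84
CS      36
EE      27
Econ    30
Name: hours, dtype: int64

177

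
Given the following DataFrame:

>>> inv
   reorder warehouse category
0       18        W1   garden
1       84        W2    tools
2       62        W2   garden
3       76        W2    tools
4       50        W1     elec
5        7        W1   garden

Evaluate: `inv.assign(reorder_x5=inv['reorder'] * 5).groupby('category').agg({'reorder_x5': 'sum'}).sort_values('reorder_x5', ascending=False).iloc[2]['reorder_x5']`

250

add column reorder_x5 = inv['reorder'] * 5:
   reorder warehouse category  reorder_x5
0       18        W1   garden          90
1       84        W2    tools         420
2       62        W2   garden         310
3       76        W2    tools         380
4       50        W1     elec         250
5        7        W1   garden          35
group by category, sum of reorder_x5:
          reorder_x5
category            
elec             250
garden           435
tools            800
sort by reorder_x5 descending:
          reorder_x5
category            
tools            800
garden           435
elec             250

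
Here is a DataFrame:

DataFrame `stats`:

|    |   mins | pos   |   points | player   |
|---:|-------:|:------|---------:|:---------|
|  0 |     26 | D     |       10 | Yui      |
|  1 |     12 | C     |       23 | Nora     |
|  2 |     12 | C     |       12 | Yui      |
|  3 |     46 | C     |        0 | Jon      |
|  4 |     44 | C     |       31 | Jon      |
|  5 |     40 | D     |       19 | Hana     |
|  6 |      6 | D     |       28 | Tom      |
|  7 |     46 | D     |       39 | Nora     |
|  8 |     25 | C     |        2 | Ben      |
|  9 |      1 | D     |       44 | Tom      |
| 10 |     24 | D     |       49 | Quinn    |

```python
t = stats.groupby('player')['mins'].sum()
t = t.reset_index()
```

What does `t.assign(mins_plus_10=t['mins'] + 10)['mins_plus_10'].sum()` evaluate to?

group by player, sum of mins:
player
Ben      25
Hana     40
Jon      90
Nora     58
Quinn    24
Tom       7
Yui      38
Name: mins, dtype: int64
reset_index():
  player  mins
0    Ben    25
1   Hana    40
2    Jon    90
3   Nora    58
4  Quinn    24
5    Tom     7
6    Yui    38
add column mins_plus_10 = t['mins'] + 10:
  player  mins  mins_plus_10
0    Ben    25            35
1   Hana    40            50
2    Jon    90           100
3   Nora    58            68
4  Quinn    24            34
5    Tom     7            17
6    Yui    38            48
Taking the sum of column 'mins_plus_10' gives 352.

352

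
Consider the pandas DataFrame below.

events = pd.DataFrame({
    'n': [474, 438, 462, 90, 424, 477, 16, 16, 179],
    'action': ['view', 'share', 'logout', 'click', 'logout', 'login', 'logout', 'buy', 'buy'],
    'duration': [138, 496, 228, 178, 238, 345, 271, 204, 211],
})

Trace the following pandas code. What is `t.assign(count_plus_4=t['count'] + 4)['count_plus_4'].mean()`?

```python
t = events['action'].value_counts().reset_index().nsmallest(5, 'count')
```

value_counts of action:
action
logout    3
buy       2
view      1
share     1
click     1
login     1
Name: count, dtype: int64
reset_index():
   action  count
0  logout      3
1     buy      2
2    view      1
3   share      1
4   click      1
5   login      1
take 5 rows with smallest count:
  action  count
2   view      1
3  share      1
4  click      1
5  login      1
1    buy      2
add column count_plus_4 = t['count'] + 4:
  action  count  count_plus_4
2   view      1             5
3  share      1             5
4  click      1             5
5  login      1             5
1    buy      2             6
So mean() = 5.2.

5.2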